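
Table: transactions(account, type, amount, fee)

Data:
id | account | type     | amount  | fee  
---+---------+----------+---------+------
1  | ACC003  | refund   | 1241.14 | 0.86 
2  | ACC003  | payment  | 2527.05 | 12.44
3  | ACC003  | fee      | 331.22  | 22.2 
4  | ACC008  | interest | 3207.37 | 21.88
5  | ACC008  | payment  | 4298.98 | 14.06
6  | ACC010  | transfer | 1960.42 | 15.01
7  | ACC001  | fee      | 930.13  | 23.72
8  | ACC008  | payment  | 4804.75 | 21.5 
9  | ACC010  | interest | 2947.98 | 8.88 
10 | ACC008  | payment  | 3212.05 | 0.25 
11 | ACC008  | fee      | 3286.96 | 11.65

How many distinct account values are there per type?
SELECT type, COUNT(DISTINCT account)
FROM transactions
GROUP BY type

Result:
  fee: 3 distinct
  interest: 2 distinct
  payment: 2 distinct
  refund: 1 distinct
  transfer: 1 distinct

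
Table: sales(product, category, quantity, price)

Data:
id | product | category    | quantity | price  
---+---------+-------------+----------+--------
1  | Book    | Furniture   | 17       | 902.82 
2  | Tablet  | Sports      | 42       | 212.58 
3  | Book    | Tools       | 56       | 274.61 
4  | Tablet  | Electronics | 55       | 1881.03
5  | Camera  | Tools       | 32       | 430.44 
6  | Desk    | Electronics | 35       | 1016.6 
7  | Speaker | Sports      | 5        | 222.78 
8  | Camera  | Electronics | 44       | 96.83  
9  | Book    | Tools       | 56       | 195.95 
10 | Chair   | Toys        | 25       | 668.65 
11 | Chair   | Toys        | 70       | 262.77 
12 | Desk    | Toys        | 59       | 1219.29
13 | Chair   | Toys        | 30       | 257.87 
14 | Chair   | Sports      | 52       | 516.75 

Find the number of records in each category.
SELECT category, COUNT(*) as count
FROM sales
GROUP BY category

Result:
  Electronics: 3
  Furniture: 1
  Sports: 3
  Tools: 3
  Toys: 4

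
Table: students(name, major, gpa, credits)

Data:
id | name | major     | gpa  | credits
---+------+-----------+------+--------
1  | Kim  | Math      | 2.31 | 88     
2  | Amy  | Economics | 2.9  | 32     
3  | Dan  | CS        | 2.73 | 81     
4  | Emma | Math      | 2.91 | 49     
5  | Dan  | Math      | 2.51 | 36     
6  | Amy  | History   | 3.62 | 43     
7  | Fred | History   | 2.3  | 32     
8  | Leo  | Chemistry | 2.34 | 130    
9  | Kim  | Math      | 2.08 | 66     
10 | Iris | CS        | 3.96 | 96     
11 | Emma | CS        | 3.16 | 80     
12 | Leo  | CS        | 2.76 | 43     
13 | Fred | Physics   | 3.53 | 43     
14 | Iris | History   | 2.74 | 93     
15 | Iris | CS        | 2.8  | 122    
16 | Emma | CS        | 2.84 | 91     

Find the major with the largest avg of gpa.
SELECT major, AVG(gpa) as val
FROM students
GROUP BY major
ORDER BY val DESC
LIMIT 1

Result: Physics with avg(gpa) = 3.53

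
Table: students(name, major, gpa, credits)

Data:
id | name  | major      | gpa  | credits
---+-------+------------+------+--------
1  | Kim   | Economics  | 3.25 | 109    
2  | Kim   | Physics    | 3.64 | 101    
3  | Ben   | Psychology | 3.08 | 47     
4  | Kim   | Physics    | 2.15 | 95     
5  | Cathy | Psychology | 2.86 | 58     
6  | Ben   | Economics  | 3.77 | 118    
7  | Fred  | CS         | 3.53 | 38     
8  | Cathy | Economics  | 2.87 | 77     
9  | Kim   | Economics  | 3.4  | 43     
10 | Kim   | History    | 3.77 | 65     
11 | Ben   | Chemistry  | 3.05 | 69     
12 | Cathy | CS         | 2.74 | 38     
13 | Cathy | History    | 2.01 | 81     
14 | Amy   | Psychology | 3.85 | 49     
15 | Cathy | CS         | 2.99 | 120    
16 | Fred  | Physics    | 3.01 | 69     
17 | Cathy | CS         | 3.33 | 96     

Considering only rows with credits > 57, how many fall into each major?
SELECT major, COUNT(*)
FROM students
WHERE credits > 57
GROUP BY major

Note: WHERE filters rows before grouping.

Result:
  CS: 2
  Chemistry: 1
  Economics: 3
  History: 2
  Physics: 3
  Psychology: 1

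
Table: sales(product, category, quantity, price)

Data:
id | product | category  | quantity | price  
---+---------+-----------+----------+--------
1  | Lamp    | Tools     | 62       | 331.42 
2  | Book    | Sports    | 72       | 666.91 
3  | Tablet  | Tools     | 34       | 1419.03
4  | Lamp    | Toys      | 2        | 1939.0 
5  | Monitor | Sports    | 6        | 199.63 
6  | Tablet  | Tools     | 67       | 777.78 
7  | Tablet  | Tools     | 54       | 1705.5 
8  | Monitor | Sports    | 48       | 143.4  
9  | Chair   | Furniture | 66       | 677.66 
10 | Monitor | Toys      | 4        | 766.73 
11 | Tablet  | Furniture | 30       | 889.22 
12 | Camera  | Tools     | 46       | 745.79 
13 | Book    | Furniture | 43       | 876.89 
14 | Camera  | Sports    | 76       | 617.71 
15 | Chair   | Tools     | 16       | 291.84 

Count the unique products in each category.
SELECT category, COUNT(DISTINCT product)
FROM sales
GROUP BY category

Result:
  Furniture: 3 distinct
  Sports: 3 distinct
  Tools: 4 distinct
  Toys: 2 distinct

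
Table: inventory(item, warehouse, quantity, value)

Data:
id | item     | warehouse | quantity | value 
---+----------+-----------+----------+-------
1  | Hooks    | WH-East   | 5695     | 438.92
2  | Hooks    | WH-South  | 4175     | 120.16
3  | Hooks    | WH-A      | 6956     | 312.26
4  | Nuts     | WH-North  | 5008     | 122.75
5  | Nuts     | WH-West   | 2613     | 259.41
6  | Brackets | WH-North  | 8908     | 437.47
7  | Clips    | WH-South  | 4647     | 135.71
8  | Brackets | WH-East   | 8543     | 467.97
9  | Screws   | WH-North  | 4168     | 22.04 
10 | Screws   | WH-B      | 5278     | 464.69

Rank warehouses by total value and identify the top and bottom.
SELECT warehouse, SUM(value)
FROM inventory
GROUP BY warehouse
ORDER BY SUM(value)

All groups:
  WH-South: 255.87
  WH-West: 259.41
  WH-A: 312.26
  WH-B: 464.69
  WH-North: 582.26
  WH-East: 906.89

Highest: WH-East (906.89)
Lowest: WH-South (255.87)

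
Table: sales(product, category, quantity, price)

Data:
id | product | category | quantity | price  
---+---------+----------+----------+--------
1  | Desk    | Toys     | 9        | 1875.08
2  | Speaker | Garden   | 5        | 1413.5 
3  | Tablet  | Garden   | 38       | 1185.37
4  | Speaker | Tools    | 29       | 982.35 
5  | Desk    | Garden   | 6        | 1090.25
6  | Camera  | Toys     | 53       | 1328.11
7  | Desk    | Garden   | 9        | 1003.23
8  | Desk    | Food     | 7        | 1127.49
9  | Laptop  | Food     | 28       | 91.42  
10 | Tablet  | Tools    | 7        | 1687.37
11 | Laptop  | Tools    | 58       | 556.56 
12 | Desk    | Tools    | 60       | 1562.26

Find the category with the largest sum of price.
SELECT category, SUM(price) as val
FROM sales
GROUP BY category
ORDER BY val DESC
LIMIT 1

Result: Tools with sum(price) = 4788.54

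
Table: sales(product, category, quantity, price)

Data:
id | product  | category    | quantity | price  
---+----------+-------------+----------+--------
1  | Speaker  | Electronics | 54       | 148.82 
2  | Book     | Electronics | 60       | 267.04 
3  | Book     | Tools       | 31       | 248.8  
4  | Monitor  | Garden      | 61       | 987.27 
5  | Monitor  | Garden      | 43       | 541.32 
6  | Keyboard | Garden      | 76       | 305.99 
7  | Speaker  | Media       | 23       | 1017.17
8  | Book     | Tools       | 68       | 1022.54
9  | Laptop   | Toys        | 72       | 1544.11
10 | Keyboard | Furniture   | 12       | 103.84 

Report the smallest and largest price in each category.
SELECT category, MIN(price), MAX(price)
FROM sales
GROUP BY category

Result:
  Electronics: min=148.82, max=267.04
  Furniture: min=103.84, max=103.84
  Garden: min=305.99, max=987.27
  Media: min=1017.17, max=1017.17
  Tools: min=248.80, max=1022.54
  Toys: min=1544.11, max=1544.11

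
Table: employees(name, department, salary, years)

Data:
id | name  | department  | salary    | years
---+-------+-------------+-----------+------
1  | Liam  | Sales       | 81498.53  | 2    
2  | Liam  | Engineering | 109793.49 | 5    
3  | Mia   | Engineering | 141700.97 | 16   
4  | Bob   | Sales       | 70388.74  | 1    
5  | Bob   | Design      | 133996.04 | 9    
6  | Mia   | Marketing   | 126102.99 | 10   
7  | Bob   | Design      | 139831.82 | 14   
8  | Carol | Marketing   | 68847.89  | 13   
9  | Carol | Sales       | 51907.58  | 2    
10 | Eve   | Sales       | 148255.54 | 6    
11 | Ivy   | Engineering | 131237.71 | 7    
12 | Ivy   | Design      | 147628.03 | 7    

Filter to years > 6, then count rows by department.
SELECT department, COUNT(*)
FROM employees
WHERE years > 6
GROUP BY department

Note: WHERE filters rows before grouping.

Result:
  Design: 3
  Engineering: 2
  Marketing: 2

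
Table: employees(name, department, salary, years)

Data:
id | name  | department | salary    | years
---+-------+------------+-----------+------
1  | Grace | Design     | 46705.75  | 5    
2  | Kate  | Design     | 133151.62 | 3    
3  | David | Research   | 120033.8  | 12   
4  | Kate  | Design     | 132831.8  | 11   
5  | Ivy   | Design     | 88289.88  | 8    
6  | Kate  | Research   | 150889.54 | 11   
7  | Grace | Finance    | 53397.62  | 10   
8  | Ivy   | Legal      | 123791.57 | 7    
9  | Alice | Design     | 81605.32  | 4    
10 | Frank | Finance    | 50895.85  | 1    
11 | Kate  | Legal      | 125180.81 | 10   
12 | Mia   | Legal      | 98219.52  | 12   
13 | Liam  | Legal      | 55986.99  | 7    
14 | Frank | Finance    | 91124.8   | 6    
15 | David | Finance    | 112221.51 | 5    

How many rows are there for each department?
SELECT department, COUNT(*) as count
FROM employees
GROUP BY department

Result:
  Design: 5
  Finance: 4
  Legal: 4
  Research: 2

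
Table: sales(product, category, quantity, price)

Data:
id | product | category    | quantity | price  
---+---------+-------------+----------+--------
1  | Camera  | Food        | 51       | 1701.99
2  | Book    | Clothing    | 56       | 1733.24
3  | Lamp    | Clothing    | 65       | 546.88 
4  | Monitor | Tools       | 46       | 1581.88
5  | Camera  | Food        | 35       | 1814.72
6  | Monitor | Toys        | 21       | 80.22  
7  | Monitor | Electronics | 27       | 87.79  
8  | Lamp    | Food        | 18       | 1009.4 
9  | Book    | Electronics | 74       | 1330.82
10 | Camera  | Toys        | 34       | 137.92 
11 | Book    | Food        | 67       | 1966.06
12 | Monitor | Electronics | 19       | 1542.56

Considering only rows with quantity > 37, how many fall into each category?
SELECT category, COUNT(*)
FROM sales
WHERE quantity > 37
GROUP BY category

Note: WHERE filters rows before grouping.

Result:
  Clothing: 2
  Electronics: 1
  Food: 2
  Tools: 1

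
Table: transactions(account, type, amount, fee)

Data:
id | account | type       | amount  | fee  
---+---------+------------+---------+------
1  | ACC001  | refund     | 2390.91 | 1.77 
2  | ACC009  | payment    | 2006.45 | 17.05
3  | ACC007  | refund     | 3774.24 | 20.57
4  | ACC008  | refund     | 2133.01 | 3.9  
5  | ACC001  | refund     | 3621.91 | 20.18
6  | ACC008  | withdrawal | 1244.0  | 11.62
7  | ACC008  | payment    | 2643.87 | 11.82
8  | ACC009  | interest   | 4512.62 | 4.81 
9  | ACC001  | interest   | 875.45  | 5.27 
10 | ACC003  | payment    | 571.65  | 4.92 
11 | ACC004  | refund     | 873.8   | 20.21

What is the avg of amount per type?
SELECT type, AVG(amount) as result
FROM transactions
GROUP BY type

Result:
  interest: 2694.04
  payment: 1740.66
  refund: 2558.77
  withdrawal: 1244.00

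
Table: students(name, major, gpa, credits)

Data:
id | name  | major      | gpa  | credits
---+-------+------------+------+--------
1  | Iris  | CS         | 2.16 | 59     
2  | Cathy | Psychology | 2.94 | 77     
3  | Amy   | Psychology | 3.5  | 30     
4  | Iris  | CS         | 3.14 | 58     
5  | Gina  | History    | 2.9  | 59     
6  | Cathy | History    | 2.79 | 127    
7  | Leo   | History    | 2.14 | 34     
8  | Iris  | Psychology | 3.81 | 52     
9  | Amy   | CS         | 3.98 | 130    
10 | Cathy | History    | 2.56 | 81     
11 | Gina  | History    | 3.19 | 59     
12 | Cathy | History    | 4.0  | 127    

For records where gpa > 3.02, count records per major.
SELECT major, COUNT(*)
FROM students
WHERE gpa > 3.02
GROUP BY major

Note: WHERE filters rows before grouping.

Result:
  CS: 2
  History: 2
  Psychology: 2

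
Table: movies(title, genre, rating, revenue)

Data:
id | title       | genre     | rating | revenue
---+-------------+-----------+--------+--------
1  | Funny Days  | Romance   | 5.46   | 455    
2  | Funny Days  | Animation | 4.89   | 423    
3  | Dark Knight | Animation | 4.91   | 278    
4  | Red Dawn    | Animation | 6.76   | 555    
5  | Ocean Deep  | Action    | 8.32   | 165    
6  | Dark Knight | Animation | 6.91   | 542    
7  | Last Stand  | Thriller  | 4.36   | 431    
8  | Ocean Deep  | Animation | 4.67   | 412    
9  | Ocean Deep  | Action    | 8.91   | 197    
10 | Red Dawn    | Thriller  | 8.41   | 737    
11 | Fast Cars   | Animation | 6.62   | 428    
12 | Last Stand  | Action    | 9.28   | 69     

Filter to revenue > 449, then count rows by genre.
SELECT genre, COUNT(*)
FROM movies
WHERE revenue > 449
GROUP BY genre

Note: WHERE filters rows before grouping.

Result:
  Animation: 2
  Romance: 1
  Thriller: 1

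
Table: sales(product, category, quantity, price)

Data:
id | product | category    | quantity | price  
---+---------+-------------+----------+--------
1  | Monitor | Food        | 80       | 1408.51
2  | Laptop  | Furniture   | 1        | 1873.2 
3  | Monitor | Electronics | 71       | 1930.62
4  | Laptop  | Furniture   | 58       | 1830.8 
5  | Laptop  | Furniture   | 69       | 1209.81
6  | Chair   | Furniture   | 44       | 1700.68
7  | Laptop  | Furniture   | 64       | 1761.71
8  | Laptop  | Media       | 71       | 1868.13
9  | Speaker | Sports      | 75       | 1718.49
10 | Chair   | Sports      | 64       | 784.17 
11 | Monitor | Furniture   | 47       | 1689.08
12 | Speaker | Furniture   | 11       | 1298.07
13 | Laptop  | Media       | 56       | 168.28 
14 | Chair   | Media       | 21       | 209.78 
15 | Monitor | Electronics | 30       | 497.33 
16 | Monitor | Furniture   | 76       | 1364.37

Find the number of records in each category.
SELECT category, COUNT(*) as count
FROM sales
GROUP BY category

Result:
  Electronics: 2
  Food: 1
  Furniture: 8
  Media: 3
  Sports: 2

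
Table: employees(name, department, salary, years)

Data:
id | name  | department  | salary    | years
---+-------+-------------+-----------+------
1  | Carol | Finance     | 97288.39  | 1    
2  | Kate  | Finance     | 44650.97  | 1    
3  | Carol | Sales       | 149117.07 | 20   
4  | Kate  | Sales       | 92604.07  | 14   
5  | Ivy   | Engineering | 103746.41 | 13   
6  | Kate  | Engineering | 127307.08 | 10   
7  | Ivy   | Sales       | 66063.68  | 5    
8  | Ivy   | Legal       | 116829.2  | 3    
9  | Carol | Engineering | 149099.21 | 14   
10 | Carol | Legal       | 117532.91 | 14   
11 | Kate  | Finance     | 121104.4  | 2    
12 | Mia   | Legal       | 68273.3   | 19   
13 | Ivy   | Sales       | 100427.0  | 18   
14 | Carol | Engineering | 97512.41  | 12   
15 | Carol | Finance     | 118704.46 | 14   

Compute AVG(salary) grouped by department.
SELECT department, AVG(salary) as result
FROM employees
GROUP BY department

Result:
  Engineering: 119416.28
  Finance: 95437.06
  Legal: 100878.47
  Sales: 102052.96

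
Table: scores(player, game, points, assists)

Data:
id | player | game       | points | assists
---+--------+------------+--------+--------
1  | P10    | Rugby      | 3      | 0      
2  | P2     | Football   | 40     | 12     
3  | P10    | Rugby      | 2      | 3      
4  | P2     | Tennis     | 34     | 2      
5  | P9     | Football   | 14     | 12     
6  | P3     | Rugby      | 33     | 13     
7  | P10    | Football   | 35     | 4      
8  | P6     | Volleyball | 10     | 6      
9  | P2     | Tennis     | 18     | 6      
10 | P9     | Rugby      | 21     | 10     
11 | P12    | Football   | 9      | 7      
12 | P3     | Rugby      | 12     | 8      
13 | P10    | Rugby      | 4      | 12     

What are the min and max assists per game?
SELECT game, MIN(assists), MAX(assists)
FROM scores
GROUP BY game

Result:
  Football: min=4, max=12
  Rugby: min=0, max=13
  Tennis: min=2, max=6
  Volleyball: min=6, max=6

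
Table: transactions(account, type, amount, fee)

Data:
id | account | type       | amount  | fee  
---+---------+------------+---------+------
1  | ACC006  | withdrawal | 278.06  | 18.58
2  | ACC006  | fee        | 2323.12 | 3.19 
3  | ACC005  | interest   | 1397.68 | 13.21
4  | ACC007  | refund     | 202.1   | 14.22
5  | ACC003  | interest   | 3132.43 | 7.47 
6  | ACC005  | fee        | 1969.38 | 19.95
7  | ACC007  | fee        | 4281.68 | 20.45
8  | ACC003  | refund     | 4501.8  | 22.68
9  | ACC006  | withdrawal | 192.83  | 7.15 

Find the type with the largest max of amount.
SELECT type, MAX(amount) as val
FROM transactions
GROUP BY type
ORDER BY val DESC
LIMIT 1

Result: refund with max(amount) = 4501.80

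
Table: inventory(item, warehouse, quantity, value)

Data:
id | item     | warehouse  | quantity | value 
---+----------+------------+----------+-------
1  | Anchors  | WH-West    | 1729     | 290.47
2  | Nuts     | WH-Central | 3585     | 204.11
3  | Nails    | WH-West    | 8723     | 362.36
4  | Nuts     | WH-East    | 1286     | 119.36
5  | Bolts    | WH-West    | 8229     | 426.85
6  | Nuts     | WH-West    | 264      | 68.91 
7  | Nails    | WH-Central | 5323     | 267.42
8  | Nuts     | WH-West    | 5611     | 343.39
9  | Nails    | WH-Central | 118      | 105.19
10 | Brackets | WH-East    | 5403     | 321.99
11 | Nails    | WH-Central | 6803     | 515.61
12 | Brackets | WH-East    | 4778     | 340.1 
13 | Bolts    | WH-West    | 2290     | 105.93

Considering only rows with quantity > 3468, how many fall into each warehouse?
SELECT warehouse, COUNT(*)
FROM inventory
WHERE quantity > 3468
GROUP BY warehouse

Note: WHERE filters rows before grouping.

Result:
  WH-Central: 3
  WH-East: 2
  WH-West: 3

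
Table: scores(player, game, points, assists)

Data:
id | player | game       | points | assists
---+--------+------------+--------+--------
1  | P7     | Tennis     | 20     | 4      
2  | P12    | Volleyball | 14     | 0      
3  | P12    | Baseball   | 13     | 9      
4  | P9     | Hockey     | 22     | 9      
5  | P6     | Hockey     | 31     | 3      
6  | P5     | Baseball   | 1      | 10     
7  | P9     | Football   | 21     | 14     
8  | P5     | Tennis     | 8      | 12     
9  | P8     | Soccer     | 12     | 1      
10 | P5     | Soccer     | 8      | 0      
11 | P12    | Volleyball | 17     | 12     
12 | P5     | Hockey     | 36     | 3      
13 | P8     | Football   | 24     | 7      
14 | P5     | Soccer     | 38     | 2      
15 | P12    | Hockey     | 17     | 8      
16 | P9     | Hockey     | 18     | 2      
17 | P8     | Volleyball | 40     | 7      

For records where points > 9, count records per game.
SELECT game, COUNT(*)
FROM scores
WHERE points > 9
GROUP BY game

Note: WHERE filters rows before grouping.

Result:
  Baseball: 1
  Football: 2
  Hockey: 5
  Soccer: 2
  Tennis: 1
  Volleyball: 3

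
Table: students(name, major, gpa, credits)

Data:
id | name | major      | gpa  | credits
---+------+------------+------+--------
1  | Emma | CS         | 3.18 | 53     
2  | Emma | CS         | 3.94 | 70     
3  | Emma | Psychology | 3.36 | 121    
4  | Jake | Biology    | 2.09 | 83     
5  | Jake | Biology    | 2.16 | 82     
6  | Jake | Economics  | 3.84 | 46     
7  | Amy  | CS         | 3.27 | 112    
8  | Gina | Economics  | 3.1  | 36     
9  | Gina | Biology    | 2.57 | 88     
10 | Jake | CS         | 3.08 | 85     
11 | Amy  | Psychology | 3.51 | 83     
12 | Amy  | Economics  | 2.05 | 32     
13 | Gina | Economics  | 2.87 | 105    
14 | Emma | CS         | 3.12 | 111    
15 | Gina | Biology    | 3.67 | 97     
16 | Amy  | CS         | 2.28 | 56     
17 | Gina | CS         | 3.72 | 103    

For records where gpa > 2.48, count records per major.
SELECT major, COUNT(*)
FROM students
WHERE gpa > 2.48
GROUP BY major

Note: WHERE filters rows before grouping.

Result:
  Biology: 2
  CS: 6
  Economics: 3
  Psychology: 2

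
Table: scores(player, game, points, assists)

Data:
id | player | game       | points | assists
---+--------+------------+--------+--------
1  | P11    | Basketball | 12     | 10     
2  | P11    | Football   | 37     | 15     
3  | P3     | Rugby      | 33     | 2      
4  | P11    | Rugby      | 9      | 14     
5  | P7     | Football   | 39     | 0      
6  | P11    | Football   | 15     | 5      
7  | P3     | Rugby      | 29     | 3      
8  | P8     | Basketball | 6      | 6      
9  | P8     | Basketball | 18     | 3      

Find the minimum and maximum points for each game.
SELECT game, MIN(points), MAX(points)
FROM scores
GROUP BY game

Result:
  Basketball: min=6, max=18
  Football: min=15, max=39
  Rugby: min=9, max=33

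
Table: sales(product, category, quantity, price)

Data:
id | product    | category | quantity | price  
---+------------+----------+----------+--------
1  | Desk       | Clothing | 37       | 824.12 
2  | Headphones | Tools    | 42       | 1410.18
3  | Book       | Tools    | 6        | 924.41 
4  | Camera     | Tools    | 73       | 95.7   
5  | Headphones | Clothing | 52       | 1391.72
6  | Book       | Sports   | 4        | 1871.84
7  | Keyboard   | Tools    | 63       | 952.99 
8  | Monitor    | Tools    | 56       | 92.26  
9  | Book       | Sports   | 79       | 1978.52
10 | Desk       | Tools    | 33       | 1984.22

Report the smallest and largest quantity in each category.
SELECT category, MIN(quantity), MAX(quantity)
FROM sales
GROUP BY category

Result:
  Clothing: min=37, max=52
  Sports: min=4, max=79
  Tools: min=6, max=73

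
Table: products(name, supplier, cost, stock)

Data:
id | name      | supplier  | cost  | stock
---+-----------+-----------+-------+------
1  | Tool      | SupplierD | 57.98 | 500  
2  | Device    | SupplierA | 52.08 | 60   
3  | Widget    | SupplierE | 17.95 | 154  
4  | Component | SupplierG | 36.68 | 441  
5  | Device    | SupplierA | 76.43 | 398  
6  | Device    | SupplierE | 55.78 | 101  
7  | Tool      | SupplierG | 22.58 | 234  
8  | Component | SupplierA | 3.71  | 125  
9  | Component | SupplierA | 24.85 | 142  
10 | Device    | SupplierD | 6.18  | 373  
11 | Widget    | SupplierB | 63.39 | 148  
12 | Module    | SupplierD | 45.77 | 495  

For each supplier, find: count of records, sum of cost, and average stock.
SELECT supplier,
       COUNT(*) as cnt,
       SUM(cost) as total_cost,
       AVG(stock) as avg_stock
FROM products
GROUP BY supplier

Result:
  SupplierA: 4 records, 157.07 total cost, 181.25 avg stock
  SupplierB: 1 records, 63.39 total cost, 148.00 avg stock
  SupplierD: 3 records, 109.93 total cost, 456.00 avg stock
  SupplierE: 2 records, 73.73 total cost, 127.50 avg stock
  SupplierG: 2 records, 59.26 total cost, 337.50 avg stock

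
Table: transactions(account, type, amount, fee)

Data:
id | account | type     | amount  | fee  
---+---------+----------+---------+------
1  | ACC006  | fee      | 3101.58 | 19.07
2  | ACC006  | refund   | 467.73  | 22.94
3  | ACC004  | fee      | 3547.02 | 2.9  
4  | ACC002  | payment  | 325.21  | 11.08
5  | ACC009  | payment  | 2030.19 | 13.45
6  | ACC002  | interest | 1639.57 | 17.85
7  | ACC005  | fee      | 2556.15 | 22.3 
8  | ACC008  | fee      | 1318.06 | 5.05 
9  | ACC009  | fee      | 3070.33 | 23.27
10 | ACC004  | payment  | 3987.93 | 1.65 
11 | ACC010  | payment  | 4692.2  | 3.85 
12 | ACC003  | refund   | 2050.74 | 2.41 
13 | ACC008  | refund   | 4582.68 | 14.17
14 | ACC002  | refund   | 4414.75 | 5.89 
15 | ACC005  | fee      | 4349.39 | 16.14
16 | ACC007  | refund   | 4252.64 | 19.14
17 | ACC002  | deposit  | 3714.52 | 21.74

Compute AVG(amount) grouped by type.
SELECT type, AVG(amount) as result
FROM transactions
GROUP BY type

Result:
  deposit: 3714.52
  fee: 2990.42
  interest: 1639.57
  payment: 2758.88
  refund: 3153.71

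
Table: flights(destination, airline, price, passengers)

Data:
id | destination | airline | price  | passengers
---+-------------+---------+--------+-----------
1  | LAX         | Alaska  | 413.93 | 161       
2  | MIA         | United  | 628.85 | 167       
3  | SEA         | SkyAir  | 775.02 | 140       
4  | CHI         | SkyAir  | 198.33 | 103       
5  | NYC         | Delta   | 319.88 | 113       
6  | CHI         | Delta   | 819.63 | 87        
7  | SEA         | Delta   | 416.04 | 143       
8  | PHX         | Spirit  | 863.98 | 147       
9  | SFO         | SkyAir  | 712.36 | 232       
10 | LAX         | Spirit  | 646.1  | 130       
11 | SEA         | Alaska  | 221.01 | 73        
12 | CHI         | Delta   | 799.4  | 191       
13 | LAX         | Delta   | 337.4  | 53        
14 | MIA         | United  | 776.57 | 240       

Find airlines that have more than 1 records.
SELECT airline, COUNT(*) as cnt
FROM flights
GROUP BY airline
HAVING COUNT(*) > 1

Result:
  Alaska: 2
  Delta: 5
  SkyAir: 3
  Spirit: 2
  United: 2

Note: HAVING filters groups after aggregation, WHERE filters rows before.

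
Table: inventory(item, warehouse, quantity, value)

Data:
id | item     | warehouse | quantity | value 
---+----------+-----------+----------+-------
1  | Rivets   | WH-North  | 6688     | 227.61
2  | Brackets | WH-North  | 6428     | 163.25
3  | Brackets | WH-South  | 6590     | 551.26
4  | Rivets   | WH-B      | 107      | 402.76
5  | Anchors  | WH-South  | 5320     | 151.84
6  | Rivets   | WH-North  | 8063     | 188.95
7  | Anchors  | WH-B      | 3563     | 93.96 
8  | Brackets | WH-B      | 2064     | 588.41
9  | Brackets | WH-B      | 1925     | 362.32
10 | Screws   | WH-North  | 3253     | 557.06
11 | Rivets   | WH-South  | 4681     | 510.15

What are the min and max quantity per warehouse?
SELECT warehouse, MIN(quantity), MAX(quantity)
FROM inventory
GROUP BY warehouse

Result:
  WH-B: min=107, max=3563
  WH-North: min=3253, max=8063
  WH-South: min=4681, max=6590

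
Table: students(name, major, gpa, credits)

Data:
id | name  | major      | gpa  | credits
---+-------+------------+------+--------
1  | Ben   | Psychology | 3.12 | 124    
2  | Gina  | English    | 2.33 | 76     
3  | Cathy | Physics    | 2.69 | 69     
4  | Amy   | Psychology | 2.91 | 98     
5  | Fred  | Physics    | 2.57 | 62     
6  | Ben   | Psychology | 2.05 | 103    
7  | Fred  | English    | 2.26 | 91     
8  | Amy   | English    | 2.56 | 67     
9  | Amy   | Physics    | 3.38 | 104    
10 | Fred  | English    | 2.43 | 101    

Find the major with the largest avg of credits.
SELECT major, AVG(credits) as val
FROM students
GROUP BY major
ORDER BY val DESC
LIMIT 1

Result: Psychology with avg(credits) = 108.33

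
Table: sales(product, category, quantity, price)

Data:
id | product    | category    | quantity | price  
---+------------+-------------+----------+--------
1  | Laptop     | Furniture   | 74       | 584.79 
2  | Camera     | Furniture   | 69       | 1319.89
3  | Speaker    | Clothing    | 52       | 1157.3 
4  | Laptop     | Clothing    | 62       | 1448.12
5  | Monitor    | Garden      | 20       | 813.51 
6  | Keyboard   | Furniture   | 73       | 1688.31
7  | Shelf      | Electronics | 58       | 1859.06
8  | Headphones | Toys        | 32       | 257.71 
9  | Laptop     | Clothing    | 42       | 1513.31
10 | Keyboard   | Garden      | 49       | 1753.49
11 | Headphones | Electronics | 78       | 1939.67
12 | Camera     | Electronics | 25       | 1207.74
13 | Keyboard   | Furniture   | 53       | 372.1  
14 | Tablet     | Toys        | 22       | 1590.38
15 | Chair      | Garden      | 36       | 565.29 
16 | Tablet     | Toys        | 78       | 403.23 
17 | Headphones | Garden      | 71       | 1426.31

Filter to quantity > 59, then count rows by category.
SELECT category, COUNT(*)
FROM sales
WHERE quantity > 59
GROUP BY category

Note: WHERE filters rows before grouping.

Result:
  Clothing: 1
  Electronics: 1
  Furniture: 3
  Garden: 1
  Toys: 1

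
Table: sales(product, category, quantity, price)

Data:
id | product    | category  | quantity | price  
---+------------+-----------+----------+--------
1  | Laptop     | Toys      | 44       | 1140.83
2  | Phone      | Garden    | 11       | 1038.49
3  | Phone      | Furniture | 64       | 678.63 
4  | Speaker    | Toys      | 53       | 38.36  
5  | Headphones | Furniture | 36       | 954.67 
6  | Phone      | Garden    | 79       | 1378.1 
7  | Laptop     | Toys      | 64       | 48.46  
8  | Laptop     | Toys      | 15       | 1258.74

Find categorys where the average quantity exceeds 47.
SELECT category, AVG(quantity)
FROM sales
GROUP BY category
HAVING AVG(quantity) > 47

Result:
  Furniture: avg=50.00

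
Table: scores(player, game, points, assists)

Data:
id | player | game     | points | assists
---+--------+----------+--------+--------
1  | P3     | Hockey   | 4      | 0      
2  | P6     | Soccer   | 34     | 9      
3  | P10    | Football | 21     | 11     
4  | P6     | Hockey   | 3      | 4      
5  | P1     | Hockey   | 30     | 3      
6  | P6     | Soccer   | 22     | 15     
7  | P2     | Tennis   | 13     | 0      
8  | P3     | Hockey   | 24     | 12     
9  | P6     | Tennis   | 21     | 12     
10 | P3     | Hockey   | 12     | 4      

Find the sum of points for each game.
SELECT game, SUM(points) as result
FROM scores
GROUP BY game

Result:
  Football: 21
  Hockey: 73
  Soccer: 56
  Tennis: 34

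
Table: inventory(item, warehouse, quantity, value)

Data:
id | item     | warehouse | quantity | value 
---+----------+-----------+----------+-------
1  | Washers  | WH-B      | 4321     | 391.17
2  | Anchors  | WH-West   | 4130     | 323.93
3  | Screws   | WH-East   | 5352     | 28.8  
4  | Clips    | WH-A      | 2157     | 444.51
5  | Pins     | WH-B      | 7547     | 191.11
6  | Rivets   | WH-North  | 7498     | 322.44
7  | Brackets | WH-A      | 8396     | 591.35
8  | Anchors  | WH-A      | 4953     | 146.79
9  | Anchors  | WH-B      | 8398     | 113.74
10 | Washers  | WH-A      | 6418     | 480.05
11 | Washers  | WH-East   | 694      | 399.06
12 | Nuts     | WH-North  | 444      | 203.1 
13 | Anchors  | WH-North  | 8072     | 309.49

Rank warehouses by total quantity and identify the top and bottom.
SELECT warehouse, SUM(quantity)
FROM inventory
GROUP BY warehouse
ORDER BY SUM(quantity)

All groups:
  WH-West: 4130
  WH-East: 6046
  WH-North: 16014
  WH-B: 20266
  WH-A: 21924

Highest: WH-A (21924)
Lowest: WH-West (4130)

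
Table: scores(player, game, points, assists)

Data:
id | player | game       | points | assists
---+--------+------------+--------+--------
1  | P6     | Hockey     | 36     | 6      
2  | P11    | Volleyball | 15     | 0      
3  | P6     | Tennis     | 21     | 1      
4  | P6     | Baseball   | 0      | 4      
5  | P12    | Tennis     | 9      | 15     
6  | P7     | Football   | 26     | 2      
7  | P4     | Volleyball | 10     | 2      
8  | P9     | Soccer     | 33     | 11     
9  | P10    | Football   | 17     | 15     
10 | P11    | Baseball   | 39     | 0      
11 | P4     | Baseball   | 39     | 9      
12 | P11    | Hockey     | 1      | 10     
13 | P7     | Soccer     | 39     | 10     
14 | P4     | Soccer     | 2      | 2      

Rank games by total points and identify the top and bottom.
SELECT game, SUM(points)
FROM scores
GROUP BY game
ORDER BY SUM(points)

All groups:
  Volleyball: 25
  Tennis: 30
  Hockey: 37
  Football: 43
  Soccer: 74
  Baseball: 78

Highest: Baseball (78)
Lowest: Volleyball (25)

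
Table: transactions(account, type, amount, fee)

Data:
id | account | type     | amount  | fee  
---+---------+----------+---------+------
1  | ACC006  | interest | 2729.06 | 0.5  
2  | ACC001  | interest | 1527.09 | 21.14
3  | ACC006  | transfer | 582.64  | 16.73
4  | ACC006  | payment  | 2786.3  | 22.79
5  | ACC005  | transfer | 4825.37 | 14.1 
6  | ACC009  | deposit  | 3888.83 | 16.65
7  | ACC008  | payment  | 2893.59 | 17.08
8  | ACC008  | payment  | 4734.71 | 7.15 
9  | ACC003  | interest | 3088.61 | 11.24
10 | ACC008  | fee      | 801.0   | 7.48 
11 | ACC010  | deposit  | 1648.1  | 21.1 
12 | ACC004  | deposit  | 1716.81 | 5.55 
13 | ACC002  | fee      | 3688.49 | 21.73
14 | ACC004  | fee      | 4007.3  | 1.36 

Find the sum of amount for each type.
SELECT type, SUM(amount) as result
FROM transactions
GROUP BY type

Result:
  deposit: 7253.74
  fee: 8496.79
  interest: 7344.76
  payment: 10414.60
  transfer: 5408.01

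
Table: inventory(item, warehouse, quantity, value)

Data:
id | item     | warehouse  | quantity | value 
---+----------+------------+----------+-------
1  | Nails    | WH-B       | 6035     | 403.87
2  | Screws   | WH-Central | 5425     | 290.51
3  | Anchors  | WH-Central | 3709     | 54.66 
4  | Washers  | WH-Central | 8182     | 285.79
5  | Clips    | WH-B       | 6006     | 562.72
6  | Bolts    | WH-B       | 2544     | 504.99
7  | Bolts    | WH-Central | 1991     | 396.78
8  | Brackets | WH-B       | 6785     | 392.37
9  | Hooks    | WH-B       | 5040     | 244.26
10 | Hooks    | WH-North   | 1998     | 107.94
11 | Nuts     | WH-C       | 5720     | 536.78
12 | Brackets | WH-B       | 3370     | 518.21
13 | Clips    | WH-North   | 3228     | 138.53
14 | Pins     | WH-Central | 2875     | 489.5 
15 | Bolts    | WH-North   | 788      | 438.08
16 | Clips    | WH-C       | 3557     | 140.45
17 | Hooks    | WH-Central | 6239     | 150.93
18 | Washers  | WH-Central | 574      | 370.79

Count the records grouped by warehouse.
SELECT warehouse, COUNT(*) as count
FROM inventory
GROUP BY warehouse

Result:
  WH-B: 6
  WH-C: 2
  WH-Central: 7
  WH-North: 3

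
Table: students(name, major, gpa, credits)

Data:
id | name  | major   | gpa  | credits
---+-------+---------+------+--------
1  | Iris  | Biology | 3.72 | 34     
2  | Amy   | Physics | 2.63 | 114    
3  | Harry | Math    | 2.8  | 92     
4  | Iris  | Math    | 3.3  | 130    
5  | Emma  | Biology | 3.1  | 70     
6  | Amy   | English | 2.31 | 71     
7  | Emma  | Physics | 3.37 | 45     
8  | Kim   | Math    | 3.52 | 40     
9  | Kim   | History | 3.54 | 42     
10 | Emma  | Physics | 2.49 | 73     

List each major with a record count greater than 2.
SELECT major, COUNT(*) as cnt
FROM students
GROUP BY major
HAVING COUNT(*) > 2

Result:
  Math: 3
  Physics: 3

Note: HAVING filters groups after aggregation, WHERE filters rows before.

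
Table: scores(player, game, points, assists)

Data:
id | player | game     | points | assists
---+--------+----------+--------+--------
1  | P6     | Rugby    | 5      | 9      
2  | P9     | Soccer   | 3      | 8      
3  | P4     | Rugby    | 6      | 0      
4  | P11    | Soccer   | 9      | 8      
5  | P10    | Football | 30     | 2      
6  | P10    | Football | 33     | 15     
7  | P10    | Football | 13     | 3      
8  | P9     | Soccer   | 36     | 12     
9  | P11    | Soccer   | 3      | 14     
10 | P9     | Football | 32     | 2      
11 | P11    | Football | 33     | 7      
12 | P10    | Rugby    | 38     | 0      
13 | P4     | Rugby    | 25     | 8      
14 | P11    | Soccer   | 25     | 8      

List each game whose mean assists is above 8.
SELECT game, AVG(assists)
FROM scores
GROUP BY game
HAVING AVG(assists) > 8

Result:
  Soccer: avg=10.00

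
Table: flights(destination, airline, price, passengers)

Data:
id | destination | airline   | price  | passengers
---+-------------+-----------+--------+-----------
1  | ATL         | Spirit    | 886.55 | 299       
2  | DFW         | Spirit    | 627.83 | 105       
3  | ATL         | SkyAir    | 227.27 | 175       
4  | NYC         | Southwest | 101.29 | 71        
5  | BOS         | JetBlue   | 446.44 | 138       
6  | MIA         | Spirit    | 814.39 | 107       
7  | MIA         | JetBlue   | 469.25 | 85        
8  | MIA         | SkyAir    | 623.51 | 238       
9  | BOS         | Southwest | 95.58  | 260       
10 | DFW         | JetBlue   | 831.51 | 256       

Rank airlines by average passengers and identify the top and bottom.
SELECT airline, AVG(passengers)
FROM flights
GROUP BY airline
ORDER BY AVG(passengers)

All groups:
  JetBlue: 159.67
  Southwest: 165.50
  Spirit: 170.33
  SkyAir: 206.50

Highest: SkyAir (206.50)
Lowest: JetBlue (159.67)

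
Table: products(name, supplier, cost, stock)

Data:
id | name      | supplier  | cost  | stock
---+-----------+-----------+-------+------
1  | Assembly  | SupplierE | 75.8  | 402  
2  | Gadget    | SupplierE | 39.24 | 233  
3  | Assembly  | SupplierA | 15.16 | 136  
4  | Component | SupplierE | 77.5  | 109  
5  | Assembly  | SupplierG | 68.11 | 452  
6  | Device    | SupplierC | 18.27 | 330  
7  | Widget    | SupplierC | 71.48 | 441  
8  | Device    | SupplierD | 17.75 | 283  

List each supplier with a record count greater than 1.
SELECT supplier, COUNT(*) as cnt
FROM products
GROUP BY supplier
HAVING COUNT(*) > 1

Result:
  SupplierC: 2
  SupplierE: 3

Note: HAVING filters groups after aggregation, WHERE filters rows before.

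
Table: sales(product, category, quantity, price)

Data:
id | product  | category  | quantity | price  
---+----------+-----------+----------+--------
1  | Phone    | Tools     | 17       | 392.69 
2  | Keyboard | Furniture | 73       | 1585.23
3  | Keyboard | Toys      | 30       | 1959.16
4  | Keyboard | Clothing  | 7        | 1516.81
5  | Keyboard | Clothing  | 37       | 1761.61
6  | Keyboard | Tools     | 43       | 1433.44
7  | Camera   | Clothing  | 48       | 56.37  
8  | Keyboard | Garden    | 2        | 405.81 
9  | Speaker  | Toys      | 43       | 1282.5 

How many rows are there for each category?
SELECT category, COUNT(*) as count
FROM sales
GROUP BY category

Result:
  Clothing: 3
  Furniture: 1
  Garden: 1
  Tools: 2
  Toys: 2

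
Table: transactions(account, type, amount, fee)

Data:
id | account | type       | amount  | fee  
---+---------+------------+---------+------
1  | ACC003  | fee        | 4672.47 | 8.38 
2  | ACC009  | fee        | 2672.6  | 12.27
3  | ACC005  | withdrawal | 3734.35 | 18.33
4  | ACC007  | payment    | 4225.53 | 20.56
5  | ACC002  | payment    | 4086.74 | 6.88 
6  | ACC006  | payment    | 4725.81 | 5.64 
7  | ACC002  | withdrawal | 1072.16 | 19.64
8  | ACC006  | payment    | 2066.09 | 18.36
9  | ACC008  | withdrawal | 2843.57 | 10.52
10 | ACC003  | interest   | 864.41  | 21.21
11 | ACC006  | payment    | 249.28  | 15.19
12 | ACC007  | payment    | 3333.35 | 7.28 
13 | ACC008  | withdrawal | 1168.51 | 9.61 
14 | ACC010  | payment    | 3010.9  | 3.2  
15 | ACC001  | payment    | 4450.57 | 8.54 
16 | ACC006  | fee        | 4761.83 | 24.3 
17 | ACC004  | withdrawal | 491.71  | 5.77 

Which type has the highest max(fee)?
SELECT type, MAX(fee) as val
FROM transactions
GROUP BY type
ORDER BY val DESC
LIMIT 1

Result: fee with max(fee) = 24.30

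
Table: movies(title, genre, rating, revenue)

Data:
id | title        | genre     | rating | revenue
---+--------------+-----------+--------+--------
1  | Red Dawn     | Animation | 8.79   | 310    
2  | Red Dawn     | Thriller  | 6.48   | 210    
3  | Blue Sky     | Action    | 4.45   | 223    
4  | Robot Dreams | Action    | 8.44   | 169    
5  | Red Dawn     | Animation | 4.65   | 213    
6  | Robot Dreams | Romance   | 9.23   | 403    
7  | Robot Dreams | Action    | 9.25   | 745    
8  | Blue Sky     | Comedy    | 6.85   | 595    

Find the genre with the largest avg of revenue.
SELECT genre, AVG(revenue) as val
FROM movies
GROUP BY genre
ORDER BY val DESC
LIMIT 1

Result: Comedy with avg(revenue) = 595.00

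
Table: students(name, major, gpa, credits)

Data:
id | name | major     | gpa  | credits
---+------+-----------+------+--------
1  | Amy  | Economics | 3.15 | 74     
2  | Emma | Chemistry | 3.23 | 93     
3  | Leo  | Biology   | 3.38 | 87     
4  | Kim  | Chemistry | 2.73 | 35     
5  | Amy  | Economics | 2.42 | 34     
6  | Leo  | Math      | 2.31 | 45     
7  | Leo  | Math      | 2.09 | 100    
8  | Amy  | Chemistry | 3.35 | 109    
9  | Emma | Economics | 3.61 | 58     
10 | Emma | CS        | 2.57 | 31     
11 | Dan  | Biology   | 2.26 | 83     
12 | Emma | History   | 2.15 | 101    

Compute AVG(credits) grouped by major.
SELECT major, AVG(credits) as result
FROM students
GROUP BY major

Result:
  Biology: 85.00
  CS: 31.00
  Chemistry: 79.00
  Economics: 55.33
  History: 101.00
  Math: 72.50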